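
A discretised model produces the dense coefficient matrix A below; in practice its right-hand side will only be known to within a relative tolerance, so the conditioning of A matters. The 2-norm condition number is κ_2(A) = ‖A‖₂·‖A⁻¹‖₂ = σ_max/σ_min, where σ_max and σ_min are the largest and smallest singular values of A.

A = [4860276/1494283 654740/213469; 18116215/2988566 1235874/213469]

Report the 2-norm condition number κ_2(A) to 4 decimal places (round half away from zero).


378.8750

AᵀA = [1462582619761/30904936804 49747047255/1103747743; 49747047255/1103747743 6768404884/157678249]; tr = 3316516025/36747844, det = 521284/9186961
λ_max, λ_min = (3316516025/36747844 ± √10998972047072013489/1350404038648336)/2 = 361/4, 5776/9186961
σ_max=√(361/4)=(19/2), σ_min=√(5776/9186961)=(76/3031) → κ = 378.8750


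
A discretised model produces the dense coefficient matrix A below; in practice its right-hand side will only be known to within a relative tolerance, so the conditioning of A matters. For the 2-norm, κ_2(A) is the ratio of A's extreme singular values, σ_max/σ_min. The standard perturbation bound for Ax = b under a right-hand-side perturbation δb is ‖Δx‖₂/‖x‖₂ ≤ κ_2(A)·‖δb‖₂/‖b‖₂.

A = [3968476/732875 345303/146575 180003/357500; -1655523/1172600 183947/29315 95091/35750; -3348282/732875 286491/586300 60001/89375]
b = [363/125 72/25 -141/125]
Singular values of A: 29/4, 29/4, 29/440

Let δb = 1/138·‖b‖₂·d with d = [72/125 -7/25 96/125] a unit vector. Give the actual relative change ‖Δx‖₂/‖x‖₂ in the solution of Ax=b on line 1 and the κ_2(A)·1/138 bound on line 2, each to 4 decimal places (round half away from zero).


largest singular value 29/4, smallest 29/440
condition number: (29/4) ÷ (29/440) = 110.0000
perturbation bound = 110.0000·1/138 = 0.7971
solve Ax = b  →  x = [0.3199 0.4635 0.1592]
‖b‖₂ = 4.2426 and ‖x‖₂ = 0.5852
δb = ε·‖b‖·d = [0.0177 -0.0086 0.0236]; solving A·Δx = δb gives ‖Δx‖ = 0.4665
dividing the unrounded norms, ‖Δx‖/‖x‖ = 0.7971
tightness: 0.7971 against a bound of 0.7971; the bound is attained (ratio 1)

0.7971
0.7971


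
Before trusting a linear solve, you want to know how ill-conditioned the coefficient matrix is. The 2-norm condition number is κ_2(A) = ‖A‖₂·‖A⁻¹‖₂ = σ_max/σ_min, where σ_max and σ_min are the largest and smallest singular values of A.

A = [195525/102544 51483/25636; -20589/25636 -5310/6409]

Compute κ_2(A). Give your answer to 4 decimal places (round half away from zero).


272.0000

AᵀA = [266346369/62220544 69913935/15555136; 69913935/15555136 18352881/3888784]; tr = 665865/73984, det = 81/73984
char-poly roots: 9 and 9/73984
κ_2(A) = √(λ_max/λ_min) = √(9 / (9/73984)) = 272.0000


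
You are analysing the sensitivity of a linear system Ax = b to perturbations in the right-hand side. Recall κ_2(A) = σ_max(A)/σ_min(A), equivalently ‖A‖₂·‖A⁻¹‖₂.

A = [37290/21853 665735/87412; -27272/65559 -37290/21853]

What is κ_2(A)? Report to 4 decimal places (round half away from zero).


form AᵀA = [7887364/2556801 7787395/568178; 7787395/568178 276889825/4545424] with trace 1557529/24336 and determinant 100/1521
char-poly roots: 64 and 25/24336
so κ_2 = √(64 / (25/24336)) = 249.6000

249.6000


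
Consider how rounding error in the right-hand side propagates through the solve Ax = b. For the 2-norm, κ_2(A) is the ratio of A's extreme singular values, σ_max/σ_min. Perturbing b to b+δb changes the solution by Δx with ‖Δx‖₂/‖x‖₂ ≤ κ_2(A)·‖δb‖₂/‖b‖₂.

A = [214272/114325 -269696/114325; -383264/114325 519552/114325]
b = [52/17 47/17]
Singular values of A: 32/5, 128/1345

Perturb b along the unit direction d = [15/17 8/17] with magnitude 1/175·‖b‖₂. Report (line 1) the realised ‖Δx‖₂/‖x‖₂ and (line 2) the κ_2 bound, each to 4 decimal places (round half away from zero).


0.0059
0.3843

from the listed singular values, σ₁ = 32/5, σ_n = 128/1345
κ_2(A) = (32/5) / (128/1345) = 67.2500
bound on ‖Δx‖/‖x‖: κ·ε = 67.2500·1/175 = 0.3843
solve Ax = b  →  x = [33.5313 25.3438]
2-norm of b is 4.1231; of x, 42.0315
δb = ε·‖b‖·d = [0.0208 0.0111]; solving A·Δx = δb gives ‖Δx‖ = 0.2476
relative error = 0.0059
realised/bound (from unrounded values) ≈ 0.0153


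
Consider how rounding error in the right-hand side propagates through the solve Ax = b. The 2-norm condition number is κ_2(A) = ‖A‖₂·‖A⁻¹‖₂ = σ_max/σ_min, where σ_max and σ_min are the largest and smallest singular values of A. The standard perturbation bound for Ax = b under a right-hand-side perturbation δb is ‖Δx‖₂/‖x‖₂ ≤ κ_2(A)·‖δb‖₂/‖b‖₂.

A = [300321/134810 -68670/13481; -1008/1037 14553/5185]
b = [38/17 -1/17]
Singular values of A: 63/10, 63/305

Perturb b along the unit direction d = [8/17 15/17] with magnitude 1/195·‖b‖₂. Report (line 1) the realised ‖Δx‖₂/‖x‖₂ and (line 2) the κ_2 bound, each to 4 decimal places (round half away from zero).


σ_max = 63/10, σ_min = 63/305
κ_2(A) = (63/10) / (63/305) = 30.5000
perturbation bound = 30.5000·1/195 = 0.1564
solve Ax = b  →  x = [4.5910 1.5690]
‖b‖ = 2.2361, ‖x‖ = 4.8517
δb = ε·‖b‖·d = [0.0054 0.0101]; solving A·Δx = δb gives ‖Δx‖ = 0.0555
relative error = 0.0114
so the bound overstates the realised error by a factor of ≈ 13.6693 (computed from the unrounded values)

0.0114
0.1564


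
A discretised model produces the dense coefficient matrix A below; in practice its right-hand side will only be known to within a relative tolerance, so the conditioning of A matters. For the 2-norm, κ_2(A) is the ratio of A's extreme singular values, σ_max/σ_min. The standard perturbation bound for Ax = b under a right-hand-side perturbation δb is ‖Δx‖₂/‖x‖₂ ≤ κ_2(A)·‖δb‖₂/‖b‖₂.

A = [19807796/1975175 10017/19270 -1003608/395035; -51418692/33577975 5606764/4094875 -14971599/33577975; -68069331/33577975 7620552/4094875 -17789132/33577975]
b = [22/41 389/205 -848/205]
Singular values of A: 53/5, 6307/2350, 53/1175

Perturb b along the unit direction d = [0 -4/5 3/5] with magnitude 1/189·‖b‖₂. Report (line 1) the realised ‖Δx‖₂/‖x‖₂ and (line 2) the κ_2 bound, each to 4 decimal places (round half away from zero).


0.0061
1.2434

largest singular value 53/5, smallest 53/1175
κ = σ_max/σ_min = (53/5)/(53/1175) = 235.0000
worst-case relative error ≤ 235.0000 × 1/189 = 1.2434
solve Ax = b  →  x = [-17.0070 -42.3889 -76.0165]
2-norm of b is 4.5826; of x, 88.6824
with δb = [0.0000 -0.0194 0.0145], A·Δx = δb → ‖Δx‖ = 0.5375
relative error = 0.0061
tightness: 0.0061 against a bound of 1.2434 (unrounded ratio ≈ 0.0049)


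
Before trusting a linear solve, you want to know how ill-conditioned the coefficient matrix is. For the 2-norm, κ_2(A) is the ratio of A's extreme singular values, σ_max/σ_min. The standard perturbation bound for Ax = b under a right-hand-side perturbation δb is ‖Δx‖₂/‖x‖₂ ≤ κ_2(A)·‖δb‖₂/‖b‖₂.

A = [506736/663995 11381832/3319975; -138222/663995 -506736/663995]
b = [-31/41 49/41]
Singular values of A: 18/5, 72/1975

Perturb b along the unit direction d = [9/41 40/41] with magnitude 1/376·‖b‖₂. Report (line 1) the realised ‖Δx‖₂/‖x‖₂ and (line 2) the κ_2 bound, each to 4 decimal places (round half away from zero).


largest singular value 18/5, smallest 72/1975
condition number: (18/5) ÷ (72/1975) = 98.7500
κ_2(A)·‖δb‖/‖b‖ = 0.2626
solve Ax = b  →  x = [-26.8225 5.7503]
2-norm of b is 1.4142; of x, 27.4320
Δx = A⁻¹·δb where δb = 1/376·1.4142·d; ‖Δx‖ = 0.1032
dividing the unrounded norms, ‖Δx‖/‖x‖ = 0.0038
tightness: 0.0038 against a bound of 0.2626 (unrounded ratio ≈ 0.0143)

0.0038
0.2626


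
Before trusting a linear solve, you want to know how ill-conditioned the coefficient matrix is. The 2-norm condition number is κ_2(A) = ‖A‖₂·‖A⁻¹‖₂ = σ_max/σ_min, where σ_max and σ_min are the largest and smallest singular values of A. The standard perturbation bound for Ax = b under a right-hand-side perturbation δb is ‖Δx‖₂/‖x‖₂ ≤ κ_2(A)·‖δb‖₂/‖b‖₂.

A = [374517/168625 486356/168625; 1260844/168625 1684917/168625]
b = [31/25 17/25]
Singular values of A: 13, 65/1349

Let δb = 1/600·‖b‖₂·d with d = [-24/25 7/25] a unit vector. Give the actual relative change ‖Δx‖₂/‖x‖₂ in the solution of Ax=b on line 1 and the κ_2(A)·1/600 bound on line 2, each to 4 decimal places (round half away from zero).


σ_max = 13, σ_min = 65/1349
κ = σ_max/σ_min = 13/(65/1349) = 269.8000
perturbation bound = 269.8000·1/600 = 0.4497
solve Ax = b  →  x = [16.6492 -12.3908]
2-norm of b is 1.4142; of x, 20.7540
with δb = [-0.0023 0.0007], A·Δx = δb → ‖Δx‖ = 0.0489
realised ‖Δx‖/‖x‖ = 0.0024
realised/bound (from unrounded values) ≈ 0.0052

0.0024
0.4497


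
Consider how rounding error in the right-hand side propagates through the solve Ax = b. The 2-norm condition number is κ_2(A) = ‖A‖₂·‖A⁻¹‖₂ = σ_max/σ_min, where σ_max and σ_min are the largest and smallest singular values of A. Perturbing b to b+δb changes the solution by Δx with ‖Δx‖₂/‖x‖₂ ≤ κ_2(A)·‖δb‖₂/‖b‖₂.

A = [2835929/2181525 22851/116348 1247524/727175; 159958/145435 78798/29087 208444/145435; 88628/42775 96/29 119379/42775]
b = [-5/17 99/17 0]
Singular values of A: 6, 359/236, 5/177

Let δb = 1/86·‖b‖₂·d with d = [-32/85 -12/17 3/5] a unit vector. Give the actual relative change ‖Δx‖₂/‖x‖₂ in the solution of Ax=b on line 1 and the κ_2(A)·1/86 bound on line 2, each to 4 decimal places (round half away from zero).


largest singular value 6, smallest 5/177
κ = σ_max/σ_min = 6/(5/177) = 212.4000
perturbation bound = 212.4000·1/86 = 2.4698
solve Ax = b  →  x = [112.6812 1.7729 -85.7584]
2-norm of b is 5.8310; of x, 141.6146
re-solving with b+δb shifts x by Δx of norm 2.4002
realised ‖Δx‖/‖x‖ = 0.0169
realised/bound (from unrounded values) ≈ 0.0069

0.0169
2.4698


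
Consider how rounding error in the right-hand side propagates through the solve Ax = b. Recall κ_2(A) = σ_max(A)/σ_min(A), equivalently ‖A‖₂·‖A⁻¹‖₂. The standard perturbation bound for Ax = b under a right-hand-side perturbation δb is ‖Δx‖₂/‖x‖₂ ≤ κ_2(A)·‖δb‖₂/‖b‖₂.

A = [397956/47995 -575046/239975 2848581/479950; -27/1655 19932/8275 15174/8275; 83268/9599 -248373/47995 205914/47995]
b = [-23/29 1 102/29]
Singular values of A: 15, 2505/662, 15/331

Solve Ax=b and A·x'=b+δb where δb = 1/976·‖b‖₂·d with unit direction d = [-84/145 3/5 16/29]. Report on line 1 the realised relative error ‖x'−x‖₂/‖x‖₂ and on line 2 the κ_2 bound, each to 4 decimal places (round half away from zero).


from the listed singular values, σ₁ = 15, σ_n = 15/331
κ_2(A) = 15 / (15/331) = 331.0000
bound on ‖Δx‖/‖x‖: κ·ε = 331.0000·1/976 = 0.3391
solve Ax = b  →  x = [-39.6133 -32.0354 42.2734]
2-norm of b is 3.7417; of x, 66.2007
δb = ε·‖b‖·d = [-0.0022 0.0023 0.0021]; solving A·Δx = δb gives ‖Δx‖ = 0.0846
relative error = 0.0013
tightness: 0.0013 against a bound of 0.3391 (unrounded ratio ≈ 0.0038)

0.0013
0.3391


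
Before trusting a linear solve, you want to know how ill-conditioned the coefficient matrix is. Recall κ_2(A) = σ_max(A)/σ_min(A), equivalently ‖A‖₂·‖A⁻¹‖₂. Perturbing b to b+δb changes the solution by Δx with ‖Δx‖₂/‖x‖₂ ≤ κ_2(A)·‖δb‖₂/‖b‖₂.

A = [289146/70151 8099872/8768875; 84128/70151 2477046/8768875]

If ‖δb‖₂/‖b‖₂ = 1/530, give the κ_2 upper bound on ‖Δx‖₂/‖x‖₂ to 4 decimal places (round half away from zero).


AᵀA = [90682929700/4921162801 102017380608/24605814005; 102017380608/24605814005 114789893284/123029070025]; tr = 1416932264/73188025, det = 234256/73188025
char-poly roots: 484/25 and 484/2927521
so κ_2 = √((484/25) / (484/2927521)) = 342.2000
bound on ‖Δx‖/‖x‖: κ·ε = 342.2000·1/530 = 0.6457

0.6457


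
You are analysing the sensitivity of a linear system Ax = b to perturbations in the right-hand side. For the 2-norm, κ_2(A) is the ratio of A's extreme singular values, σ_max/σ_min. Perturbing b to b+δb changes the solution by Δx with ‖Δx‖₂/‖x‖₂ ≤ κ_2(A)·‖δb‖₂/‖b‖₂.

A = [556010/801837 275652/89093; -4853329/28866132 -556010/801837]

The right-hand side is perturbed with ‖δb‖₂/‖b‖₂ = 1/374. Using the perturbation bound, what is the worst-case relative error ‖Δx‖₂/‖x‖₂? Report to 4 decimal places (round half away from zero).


0.7174

M = AᵀA = [252355425361/495689218704 15573006085/6884572482; 15573006085/6884572482 3845242804/382476249]. tr(M)=3114687745/294877584, det(M)=28561/18429849
λ_max, λ_min = (3114687745/294877584 ± √9700740740937881089/86952789545677056)/2 = 169/16, 2704/18429849
so κ_2 = √((169/16) / (2704/18429849)) = 268.3125
worst-case relative error ≤ 268.3125 × 1/374 = 0.7174


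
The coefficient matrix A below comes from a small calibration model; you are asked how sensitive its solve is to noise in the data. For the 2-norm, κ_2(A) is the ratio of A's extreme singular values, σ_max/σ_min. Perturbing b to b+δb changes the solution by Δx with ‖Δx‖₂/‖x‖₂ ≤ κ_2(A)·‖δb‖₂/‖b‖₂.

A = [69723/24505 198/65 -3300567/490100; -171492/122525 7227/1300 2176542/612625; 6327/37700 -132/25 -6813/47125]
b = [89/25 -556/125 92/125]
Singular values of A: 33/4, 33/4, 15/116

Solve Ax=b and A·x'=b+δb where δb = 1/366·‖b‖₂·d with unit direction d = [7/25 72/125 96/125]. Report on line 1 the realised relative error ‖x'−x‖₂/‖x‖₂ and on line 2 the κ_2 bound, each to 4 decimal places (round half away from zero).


0.0156
0.1743

σ_max = 33/4, σ_min = 15/116
κ = σ_max/σ_min = (33/4)/(15/116) = 63.8000
bound on ‖Δx‖/‖x‖: κ·ε = 63.8000·1/366 = 0.1743
solve Ax = b  →  x = [-6.8946 -0.2611 -3.5596]
‖b‖₂ = 5.7446 and ‖x‖₂ = 7.7637
Δx = A⁻¹·δb where δb = 1/366·5.7446·d; ‖Δx‖ = 0.1214
dividing the unrounded norms, ‖Δx‖/‖x‖ = 0.0156
so the bound overstates the realised error by a factor of ≈ 11.1497 (computed from the unrounded values)


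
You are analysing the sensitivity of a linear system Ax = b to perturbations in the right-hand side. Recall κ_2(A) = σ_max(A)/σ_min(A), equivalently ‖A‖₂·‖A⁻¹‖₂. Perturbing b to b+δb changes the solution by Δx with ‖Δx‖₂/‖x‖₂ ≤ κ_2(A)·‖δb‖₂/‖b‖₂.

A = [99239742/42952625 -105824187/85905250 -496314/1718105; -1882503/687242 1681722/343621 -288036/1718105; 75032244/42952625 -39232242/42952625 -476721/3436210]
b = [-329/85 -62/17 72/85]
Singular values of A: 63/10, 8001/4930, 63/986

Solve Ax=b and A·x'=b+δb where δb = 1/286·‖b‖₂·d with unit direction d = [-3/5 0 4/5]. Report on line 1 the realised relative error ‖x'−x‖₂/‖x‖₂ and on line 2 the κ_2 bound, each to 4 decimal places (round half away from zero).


0.0063
0.3448

from the listed singular values, σ₁ = 63/10, σ_n = 63/986
κ = σ_max/σ_min = (63/10)/(63/986) = 98.6000
bound on ‖Δx‖/‖x‖: κ·ε = 98.6000·1/286 = 0.3448
solve Ax = b  →  x = [6.5121 4.4873 46.3482]
‖b‖₂ = 5.3852 and ‖x‖₂ = 47.0181
with δb = [-0.0113 0.0000 0.0151], A·Δx = δb → ‖Δx‖ = 0.2947
dividing the unrounded norms, ‖Δx‖/‖x‖ = 0.0063
realised/bound (from unrounded values) ≈ 0.0182


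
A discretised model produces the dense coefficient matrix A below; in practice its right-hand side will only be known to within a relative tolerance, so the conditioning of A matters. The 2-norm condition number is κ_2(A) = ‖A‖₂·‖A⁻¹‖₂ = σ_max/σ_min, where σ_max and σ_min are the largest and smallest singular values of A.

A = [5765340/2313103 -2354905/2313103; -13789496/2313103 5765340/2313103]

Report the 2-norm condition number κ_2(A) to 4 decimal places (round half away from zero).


342.1750

M = AᵀA = [1321830445264/31659440761 -550757164860/31659440761; -550757164860/31659440761 229495401625/31659440761]. tr(M)=9179442881/187333969, det(M)=3841600/187333969
λ_max, λ_min = (9179442881/187333969 ± √84259292956840338561/35094015941292961)/2 = 49, 78400/187333969
σ_max=√49=7, σ_min=√(78400/187333969)=(280/13687) → κ = 342.1750


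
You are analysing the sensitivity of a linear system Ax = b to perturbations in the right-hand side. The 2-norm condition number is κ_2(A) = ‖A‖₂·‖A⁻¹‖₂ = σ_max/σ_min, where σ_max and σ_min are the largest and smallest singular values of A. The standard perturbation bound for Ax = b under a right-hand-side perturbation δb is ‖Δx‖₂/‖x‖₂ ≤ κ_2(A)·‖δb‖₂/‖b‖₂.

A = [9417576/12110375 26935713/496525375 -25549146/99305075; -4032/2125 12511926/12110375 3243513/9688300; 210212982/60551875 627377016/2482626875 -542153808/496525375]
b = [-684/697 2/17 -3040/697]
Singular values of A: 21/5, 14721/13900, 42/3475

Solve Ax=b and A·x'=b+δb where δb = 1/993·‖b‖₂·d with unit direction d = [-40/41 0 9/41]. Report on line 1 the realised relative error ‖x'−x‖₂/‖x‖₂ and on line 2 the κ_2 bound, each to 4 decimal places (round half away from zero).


σ_max = 21/5, σ_min = 42/3475
κ = σ_max/σ_min = (21/5)/(42/3475) = 347.5000
worst-case relative error ≤ 347.5000 × 1/993 = 0.3499
solve Ax = b  →  x = [-0.9143 -1.7839 0.6747]
2-norm of b is 4.4721; of x, 2.1150
re-solving with b+δb shifts x by Δx of norm 0.3726
realised ‖Δx‖/‖x‖ = 0.1762
tightness: 0.1762 against a bound of 0.3499 (unrounded ratio ≈ 0.5034)

0.1762
0.3499


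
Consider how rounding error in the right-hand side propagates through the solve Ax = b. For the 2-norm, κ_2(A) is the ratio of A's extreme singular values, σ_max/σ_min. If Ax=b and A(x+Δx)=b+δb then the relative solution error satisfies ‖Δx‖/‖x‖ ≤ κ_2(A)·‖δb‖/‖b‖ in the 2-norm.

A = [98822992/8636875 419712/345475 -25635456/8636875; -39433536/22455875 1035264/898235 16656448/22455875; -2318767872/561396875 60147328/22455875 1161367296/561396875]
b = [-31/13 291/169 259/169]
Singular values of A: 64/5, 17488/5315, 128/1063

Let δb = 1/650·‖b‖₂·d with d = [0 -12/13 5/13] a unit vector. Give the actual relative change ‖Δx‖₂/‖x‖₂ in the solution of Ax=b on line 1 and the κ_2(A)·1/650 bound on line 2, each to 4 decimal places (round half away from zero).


0.0051
0.1635

from the listed singular values, σ₁ = 64/5, σ_n = 128/1063
κ = σ_max/σ_min = (64/5)/(128/1063) = 106.3000
perturbation bound = 106.3000·1/650 = 0.1635
solve Ax = b  →  x = [-2.4335 2.6171 -7.5063]
‖b‖₂ = 3.3166 and ‖x‖₂ = 8.3136
Δx = A⁻¹·δb where δb = 1/650·3.3166·d; ‖Δx‖ = 0.0424
dividing the unrounded norms, ‖Δx‖/‖x‖ = 0.0051
realised/bound (from unrounded values) ≈ 0.0312


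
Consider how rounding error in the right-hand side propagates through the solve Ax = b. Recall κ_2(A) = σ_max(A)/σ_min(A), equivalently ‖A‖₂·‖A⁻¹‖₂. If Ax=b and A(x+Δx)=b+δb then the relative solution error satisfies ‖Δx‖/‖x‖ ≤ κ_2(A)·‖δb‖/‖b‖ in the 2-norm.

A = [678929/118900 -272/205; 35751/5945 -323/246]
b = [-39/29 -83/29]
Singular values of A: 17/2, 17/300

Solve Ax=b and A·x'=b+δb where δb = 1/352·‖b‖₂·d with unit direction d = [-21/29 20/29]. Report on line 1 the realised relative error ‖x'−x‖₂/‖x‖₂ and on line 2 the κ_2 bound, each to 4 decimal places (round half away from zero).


σ_max = 17/2, σ_min = 17/300
condition number: (17/2) ÷ (17/300) = 150.0000
perturbation bound = 150.0000·1/352 = 0.4261
solve Ax = b  →  x = [-4.2181 -17.1392]
‖b‖₂ = 3.1623 and ‖x‖₂ = 17.6506
Δx = A⁻¹·δb where δb = 1/352·3.1623·d; ‖Δx‖ = 0.1585
dividing the unrounded norms, ‖Δx‖/‖x‖ = 0.0090
realised/bound (from unrounded values) ≈ 0.0211

0.0090
0.4261


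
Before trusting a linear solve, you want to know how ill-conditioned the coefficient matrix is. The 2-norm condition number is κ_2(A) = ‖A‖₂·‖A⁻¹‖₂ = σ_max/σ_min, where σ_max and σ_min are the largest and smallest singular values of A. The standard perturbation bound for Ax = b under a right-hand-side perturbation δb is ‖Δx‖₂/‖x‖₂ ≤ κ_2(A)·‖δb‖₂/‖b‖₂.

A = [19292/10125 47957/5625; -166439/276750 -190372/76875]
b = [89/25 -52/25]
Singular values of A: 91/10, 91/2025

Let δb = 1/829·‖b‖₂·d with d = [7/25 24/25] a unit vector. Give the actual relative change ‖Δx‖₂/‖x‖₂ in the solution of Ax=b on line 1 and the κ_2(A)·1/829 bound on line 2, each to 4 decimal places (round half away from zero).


0.0050
0.2443

from the listed singular values, σ₁ = 91/10, σ_n = 91/2025
κ = σ_max/σ_min = (91/10)/(91/2025) = 202.5000
bound on ‖Δx‖/‖x‖: κ·ε = 202.5000·1/829 = 0.2443
solve Ax = b  →  x = [21.8065 -4.4559]
2-norm of b is 4.1231; of x, 22.2571
re-solving with b+δb shifts x by Δx of norm 0.1107
relative error = 0.0050
realised/bound (from unrounded values) ≈ 0.0204


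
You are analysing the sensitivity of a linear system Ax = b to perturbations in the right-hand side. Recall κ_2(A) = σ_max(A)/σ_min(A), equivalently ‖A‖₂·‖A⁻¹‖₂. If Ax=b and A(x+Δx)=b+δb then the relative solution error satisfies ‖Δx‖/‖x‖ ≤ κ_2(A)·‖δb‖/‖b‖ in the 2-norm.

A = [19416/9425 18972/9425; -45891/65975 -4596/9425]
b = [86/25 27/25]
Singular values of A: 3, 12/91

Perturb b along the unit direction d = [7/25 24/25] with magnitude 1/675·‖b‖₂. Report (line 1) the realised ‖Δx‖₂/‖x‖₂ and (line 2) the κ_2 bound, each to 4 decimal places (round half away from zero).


from the listed singular values, σ₁ = 3, σ_n = 12/91
κ_2(A) = 3 / (12/91) = 22.7500
perturbation bound = 22.7500·1/675 = 0.0337
solve Ax = b  →  x = [-9.7356 11.6724]
‖b‖ = 3.6056, ‖x‖ = 15.1996
re-solving with b+δb shifts x by Δx of norm 0.0405
relative error = 0.0027
realised/bound (from unrounded values) ≈ 0.0791

0.0027
0.0337


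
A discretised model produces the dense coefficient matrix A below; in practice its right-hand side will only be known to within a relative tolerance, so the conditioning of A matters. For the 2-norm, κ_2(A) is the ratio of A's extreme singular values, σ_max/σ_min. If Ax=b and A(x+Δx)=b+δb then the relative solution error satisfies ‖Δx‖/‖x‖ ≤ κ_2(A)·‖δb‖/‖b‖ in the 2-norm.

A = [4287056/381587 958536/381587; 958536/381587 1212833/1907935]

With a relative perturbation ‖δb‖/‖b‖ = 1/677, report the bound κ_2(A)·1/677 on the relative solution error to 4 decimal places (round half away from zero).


0.2473

AᵀA = [11479857472/86620249 12914355528/433101245; 12914355528/433101245 14539408369/2165506225]; tr = 179378849/1288225, det = 891136/1288225
eigenvalues of AᵀA: λ = (tr ± √(tr²−4·det))/2 = 3481/25, 256/51529
σ_max=√(3481/25)=(59/5), σ_min=√(256/51529)=(16/227) → κ = 167.4125
worst-case relative error ≤ 167.4125 × 1/677 = 0.2473


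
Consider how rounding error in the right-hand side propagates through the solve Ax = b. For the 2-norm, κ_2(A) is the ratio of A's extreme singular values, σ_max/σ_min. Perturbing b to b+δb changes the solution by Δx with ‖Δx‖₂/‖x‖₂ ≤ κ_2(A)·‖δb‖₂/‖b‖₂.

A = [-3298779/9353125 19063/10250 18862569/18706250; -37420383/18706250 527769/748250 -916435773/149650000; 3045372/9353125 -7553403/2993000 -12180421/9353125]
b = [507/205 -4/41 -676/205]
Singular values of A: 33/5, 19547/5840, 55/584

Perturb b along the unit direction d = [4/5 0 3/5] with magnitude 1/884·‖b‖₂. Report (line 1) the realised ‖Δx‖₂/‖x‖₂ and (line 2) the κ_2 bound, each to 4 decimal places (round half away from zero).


0.0411
0.0793

largest singular value 33/5, smallest 55/584
condition number: (33/5) ÷ (55/584) = 70.0800
bound on ‖Δx‖/‖x‖: κ·ε = 70.0800·1/884 = 0.0793
solve Ax = b  →  x = [-0.2788 1.1473 0.2391]
‖b‖ = 4.1231, ‖x‖ = 1.2046
with δb = [0.0037 0.0000 0.0028], A·Δx = δb → ‖Δx‖ = 0.0495
realised ‖Δx‖/‖x‖ = 0.0411
tightness: 0.0411 against a bound of 0.0793 (unrounded ratio ≈ 0.5186)


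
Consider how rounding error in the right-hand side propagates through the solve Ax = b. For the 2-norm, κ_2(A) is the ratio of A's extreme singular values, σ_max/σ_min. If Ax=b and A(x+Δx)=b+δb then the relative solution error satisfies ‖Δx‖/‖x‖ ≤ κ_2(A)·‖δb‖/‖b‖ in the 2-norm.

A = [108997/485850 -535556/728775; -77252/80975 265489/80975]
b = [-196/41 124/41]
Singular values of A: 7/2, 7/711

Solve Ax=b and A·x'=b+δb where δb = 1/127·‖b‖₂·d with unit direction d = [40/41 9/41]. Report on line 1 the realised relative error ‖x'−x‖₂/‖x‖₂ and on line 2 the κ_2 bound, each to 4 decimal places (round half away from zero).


0.0111
2.7992

from the listed singular values, σ₁ = 7/2, σ_n = 7/711
κ_2(A) = (7/2) / (7/711) = 355.5000
perturbation bound = 355.5000·1/127 = 2.7992
solve Ax = b  →  x = [-390.3543 -112.6629]
2-norm of b is 5.6569; of x, 406.2873
with δb = [0.0435 0.0098], A·Δx = δb → ‖Δx‖ = 4.5242
relative error = 0.0111
realised/bound (from unrounded values) ≈ 0.0040


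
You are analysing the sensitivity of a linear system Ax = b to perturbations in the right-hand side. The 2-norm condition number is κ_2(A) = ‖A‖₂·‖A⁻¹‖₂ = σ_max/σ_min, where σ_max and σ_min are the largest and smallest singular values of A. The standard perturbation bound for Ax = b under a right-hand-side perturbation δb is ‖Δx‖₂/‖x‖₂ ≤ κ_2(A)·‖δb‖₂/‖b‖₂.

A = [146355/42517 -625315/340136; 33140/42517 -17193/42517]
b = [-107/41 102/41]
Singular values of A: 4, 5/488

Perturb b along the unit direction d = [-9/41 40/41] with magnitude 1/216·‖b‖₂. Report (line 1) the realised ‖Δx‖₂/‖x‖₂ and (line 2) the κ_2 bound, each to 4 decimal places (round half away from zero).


from the listed singular values, σ₁ = 4, σ_n = 5/488
condition number: 4 ÷ (5/488) = 390.4000
κ_2(A)·‖δb‖/‖b‖ = 1.8074
solve Ax = b  →  x = [137.3471 258.5882]
2-norm of b is 3.6056; of x, 292.8004
with δb = [-0.0037 0.0163], A·Δx = δb → ‖Δx‖ = 1.6292
realised ‖Δx‖/‖x‖ = 0.0056
tightness: 0.0056 against a bound of 1.8074 (unrounded ratio ≈ 0.0031)

0.0056
1.8074


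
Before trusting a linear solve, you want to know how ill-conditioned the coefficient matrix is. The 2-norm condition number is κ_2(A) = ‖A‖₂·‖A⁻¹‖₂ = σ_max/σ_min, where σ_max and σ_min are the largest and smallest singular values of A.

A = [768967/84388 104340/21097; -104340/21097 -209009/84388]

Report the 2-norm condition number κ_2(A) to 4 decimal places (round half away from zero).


73.0000

form AᵀA = [2648787601/24641296 88271640/1540081; 88271640/1540081 753889729/24641296] with trace 5886985/42632 and determinant 4879681/1364224
char-poly roots: 2209/16 and 2209/85264
σ_max=√(2209/16)=(47/4), σ_min=√(2209/85264)=(47/292) → κ = 73.0000


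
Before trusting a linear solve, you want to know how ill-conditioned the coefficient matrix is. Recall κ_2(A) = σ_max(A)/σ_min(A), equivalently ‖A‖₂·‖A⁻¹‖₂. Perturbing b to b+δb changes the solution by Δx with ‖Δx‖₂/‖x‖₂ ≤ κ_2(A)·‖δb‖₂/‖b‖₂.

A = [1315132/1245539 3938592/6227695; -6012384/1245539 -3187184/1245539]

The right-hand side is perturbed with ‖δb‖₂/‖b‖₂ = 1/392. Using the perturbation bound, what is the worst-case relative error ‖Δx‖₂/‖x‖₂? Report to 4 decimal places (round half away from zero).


form AᵀA = [22533214480/922883641 60078904704/4614418205; 60078904704/4614418205 160301042944/23072091025] with trace 2503914896/79834225 and determinant 9834496/79834225
λ_max, λ_min = (2503914896/79834225 ± √6266449288944988416/6373503481350625)/2 = 784/25, 12544/3193369
κ_2(A) = √(λ_max/λ_min) = √((784/25) / (12544/3193369)) = 89.3500
κ_2(A)·‖δb‖/‖b‖ = 0.2279

0.2279


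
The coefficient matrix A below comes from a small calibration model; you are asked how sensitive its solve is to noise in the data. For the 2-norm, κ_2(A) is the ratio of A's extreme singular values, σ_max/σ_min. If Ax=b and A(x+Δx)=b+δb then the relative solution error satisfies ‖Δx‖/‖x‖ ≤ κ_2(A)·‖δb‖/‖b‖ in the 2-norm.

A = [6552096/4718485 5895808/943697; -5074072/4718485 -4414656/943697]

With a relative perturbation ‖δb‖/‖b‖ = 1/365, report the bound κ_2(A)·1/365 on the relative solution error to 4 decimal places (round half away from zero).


form AᵀA = [2747046746176/890564027809 12206036482560/890564027809; 12206036482560/890564027809 54249739571200/890564027809] with trace 33906476096/529782289 and determinant 26214400/529782289
λ_max, λ_min = (33906476096/529782289 ± √1149593569549272354816/280669273738079521)/2 = 64, 409600/529782289
so κ_2 = √(64 / (409600/529782289)) = 287.7125
bound on ‖Δx‖/‖x‖: κ·ε = 287.7125·1/365 = 0.7883

0.7883


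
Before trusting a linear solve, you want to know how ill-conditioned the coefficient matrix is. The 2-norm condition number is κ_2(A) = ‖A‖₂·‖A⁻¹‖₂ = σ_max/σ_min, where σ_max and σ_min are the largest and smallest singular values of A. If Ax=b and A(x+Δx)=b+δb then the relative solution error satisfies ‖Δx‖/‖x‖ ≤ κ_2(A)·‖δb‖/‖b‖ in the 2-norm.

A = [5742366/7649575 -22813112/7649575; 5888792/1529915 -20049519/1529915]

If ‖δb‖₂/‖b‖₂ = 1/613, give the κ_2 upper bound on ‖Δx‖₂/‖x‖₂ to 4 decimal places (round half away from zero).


form AᵀA = [535348927876/34810230625 -1833841413432/34810230625; -1833841413432/34810230625 6287934790249/34810230625] with trace 10917253949/55696369 and determinant 150062500/55696369
λ_max, λ_min = (10917253949/55696369 ± √119153002041463844601/3102085519784161)/2 = 196, 765625/55696369
σ_max=√196=14, σ_min=√(765625/55696369)=(875/7463) → κ = 119.4080
worst-case relative error ≤ 119.4080 × 1/613 = 0.1948

0.1948


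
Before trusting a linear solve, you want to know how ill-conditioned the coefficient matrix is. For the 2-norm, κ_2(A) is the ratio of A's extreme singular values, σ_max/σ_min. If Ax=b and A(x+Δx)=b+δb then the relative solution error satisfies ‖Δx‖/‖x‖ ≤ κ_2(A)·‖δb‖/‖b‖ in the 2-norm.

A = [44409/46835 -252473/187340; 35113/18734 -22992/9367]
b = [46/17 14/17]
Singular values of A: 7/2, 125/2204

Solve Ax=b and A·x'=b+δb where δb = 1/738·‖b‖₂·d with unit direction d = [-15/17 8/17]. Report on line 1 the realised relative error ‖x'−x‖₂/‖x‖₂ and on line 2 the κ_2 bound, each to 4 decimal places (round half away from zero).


largest singular value 7/2, smallest 125/2204
κ = σ_max/σ_min = (7/2)/(125/2204) = 61.7120
κ_2(A)·‖δb‖/‖b‖ = 0.0836
solve Ax = b  →  x = [-27.8683 -21.6155]
‖b‖ = 2.8284, ‖x‖ = 35.2686
with δb = [-0.0034 0.0018], A·Δx = δb → ‖Δx‖ = 0.0676
relative error = 0.0019
tightness: 0.0019 against a bound of 0.0836 (unrounded ratio ≈ 0.0229)

0.0019
0.0836


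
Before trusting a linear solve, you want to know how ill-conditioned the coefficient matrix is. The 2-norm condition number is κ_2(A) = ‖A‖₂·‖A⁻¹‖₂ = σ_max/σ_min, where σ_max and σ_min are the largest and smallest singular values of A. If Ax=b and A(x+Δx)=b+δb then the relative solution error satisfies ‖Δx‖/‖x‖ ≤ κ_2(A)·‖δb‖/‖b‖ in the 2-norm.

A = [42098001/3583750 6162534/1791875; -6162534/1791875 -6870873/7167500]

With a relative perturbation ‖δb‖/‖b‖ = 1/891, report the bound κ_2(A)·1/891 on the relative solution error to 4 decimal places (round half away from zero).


0.3218

M = AᵀA = [3078638383041/20549222500 448962170769/10274611250; 448962170769/10274611250 1047740960961/82196890000]. tr(M)=21379671189/131515024, det(M)=169130025/526060096
char-poly roots: 2601/16 and 65025/32878756
κ_2(A) = √(λ_max/λ_min) = √((2601/16) / (65025/32878756)) = 286.7000
bound on ‖Δx‖/‖x‖: κ·ε = 286.7000·1/891 = 0.3218


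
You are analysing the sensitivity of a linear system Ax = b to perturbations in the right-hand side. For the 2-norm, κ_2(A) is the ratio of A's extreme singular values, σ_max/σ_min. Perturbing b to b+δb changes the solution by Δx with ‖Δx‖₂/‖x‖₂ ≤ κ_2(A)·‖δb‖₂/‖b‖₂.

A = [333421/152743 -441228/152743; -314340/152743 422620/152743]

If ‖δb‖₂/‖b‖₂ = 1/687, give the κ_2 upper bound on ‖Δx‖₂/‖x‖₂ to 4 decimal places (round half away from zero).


0.3833

AᵀA = [249678001/27741289 -332890668/27741289; -332890668/27741289 443864224/27741289]; tr = 693542225/27741289, det = 250000/27741289
char-poly roots: 25 and 10000/27741289
σ_max=√25=5, σ_min=√(10000/27741289)=(100/5267) → κ = 263.3500
worst-case relative error ≤ 263.3500 × 1/687 = 0.3833


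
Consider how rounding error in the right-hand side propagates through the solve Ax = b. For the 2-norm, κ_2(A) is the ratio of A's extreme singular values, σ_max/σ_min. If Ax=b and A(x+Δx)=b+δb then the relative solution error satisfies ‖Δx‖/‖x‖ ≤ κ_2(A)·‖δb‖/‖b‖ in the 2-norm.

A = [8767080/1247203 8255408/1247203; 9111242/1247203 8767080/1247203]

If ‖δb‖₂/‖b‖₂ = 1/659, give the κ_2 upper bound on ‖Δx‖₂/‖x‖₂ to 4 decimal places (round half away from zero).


AᵀA = [190102761604/1849602049 181040202000/1849602049; 181040202000/1849602049 172429789504/1849602049]; tr = 431073188/2199289, det = 2458624/2199289
eigenvalues of AᵀA: λ = (tr ± √(tr²−4·det))/2 = 196, 12544/2199289
κ_2(A) = √(λ_max/λ_min) = √(196 / (12544/2199289)) = 185.3750
κ_2(A)·‖δb‖/‖b‖ = 0.2813

0.2813


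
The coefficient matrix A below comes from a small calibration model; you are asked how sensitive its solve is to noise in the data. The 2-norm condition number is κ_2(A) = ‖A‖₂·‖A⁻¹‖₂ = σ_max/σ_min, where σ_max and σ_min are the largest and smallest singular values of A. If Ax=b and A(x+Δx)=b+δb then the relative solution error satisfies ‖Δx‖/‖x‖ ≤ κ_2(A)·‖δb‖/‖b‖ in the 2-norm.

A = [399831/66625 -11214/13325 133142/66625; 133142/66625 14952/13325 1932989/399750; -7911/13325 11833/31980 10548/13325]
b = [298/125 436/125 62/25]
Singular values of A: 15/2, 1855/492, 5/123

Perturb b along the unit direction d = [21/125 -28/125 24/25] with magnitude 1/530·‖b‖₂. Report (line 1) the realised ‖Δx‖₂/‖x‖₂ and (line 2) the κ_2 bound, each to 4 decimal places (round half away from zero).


0.0046
0.3481

σ_max = 15/2, σ_min = 5/123
condition number: (15/2) ÷ (5/123) = 184.5000
bound on ‖Δx‖/‖x‖: κ·ε = 184.5000·1/530 = 0.3481
solve Ax = b  →  x = [-11.2210 -45.2114 15.8502]
‖b‖ = 4.8990, ‖x‖ = 49.2057
re-solving with b+δb shifts x by Δx of norm 0.2274
dividing the unrounded norms, ‖Δx‖/‖x‖ = 0.0046
so the bound overstates the realised error by a factor of ≈ 75.3306 (computed from the unrounded values)


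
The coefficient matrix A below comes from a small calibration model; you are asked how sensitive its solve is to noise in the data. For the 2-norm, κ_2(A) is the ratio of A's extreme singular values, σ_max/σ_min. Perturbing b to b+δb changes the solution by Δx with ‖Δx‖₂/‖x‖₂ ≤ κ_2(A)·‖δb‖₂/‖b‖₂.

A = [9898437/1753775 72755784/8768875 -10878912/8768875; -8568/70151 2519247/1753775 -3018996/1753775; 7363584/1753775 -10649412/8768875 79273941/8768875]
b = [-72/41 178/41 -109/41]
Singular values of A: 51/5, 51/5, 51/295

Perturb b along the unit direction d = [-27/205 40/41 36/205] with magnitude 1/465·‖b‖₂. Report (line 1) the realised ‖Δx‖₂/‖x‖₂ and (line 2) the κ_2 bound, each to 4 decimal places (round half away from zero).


from the listed singular values, σ₁ = 51/5, σ_n = 51/295
κ_2(A) = (51/5) / (51/295) = 59.0000
bound on ‖Δx‖/‖x‖: κ·ε = 59.0000·1/465 = 0.1269
solve Ax = b  →  x = [-16.9574 12.7126 9.2894]
‖b‖₂ = 5.3852 and ‖x‖₂ = 23.1400
re-solving with b+δb shifts x by Δx of norm 0.0670
dividing the unrounded norms, ‖Δx‖/‖x‖ = 0.0029
tightness: 0.0029 against a bound of 0.1269 (unrounded ratio ≈ 0.0228)

0.0029
0.1269


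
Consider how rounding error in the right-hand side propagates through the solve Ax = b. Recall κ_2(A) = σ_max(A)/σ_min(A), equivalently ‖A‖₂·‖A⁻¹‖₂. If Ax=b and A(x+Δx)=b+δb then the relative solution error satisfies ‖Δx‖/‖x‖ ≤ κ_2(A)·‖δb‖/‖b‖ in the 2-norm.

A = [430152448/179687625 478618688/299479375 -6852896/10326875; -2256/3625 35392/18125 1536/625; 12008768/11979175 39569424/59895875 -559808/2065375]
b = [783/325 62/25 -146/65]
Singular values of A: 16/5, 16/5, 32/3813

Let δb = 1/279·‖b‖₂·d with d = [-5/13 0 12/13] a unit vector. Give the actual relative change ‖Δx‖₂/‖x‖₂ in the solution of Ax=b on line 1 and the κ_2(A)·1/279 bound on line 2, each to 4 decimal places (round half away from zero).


σ_max = 16/5, σ_min = 32/3813
κ = σ_max/σ_min = (16/5)/(32/3813) = 381.3000
worst-case relative error ≤ 381.3000 × 1/279 = 1.3667
solve Ax = b  →  x = [-197.0302 207.7879 -213.9813]
2-norm of b is 4.1231; of x, 357.4698
δb = ε·‖b‖·d = [-0.0057 0.0000 0.0136]; solving A·Δx = δb gives ‖Δx‖ = 1.7609
dividing the unrounded norms, ‖Δx‖/‖x‖ = 0.0049
so the bound overstates the realised error by a factor of ≈ 277.4373 (computed from the unrounded values)

0.0049
1.3667


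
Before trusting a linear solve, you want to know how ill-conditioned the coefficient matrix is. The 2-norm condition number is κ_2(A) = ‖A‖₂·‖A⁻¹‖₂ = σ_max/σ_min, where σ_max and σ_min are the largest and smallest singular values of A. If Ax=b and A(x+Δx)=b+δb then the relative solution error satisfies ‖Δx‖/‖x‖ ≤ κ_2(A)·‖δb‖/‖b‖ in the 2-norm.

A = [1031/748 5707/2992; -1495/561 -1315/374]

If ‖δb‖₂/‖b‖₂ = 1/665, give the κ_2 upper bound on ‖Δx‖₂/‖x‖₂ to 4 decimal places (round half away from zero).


form AᵀA = [156841/17424 278759/23232; 278759/23232 495641/30976] with trace 6970225/278784 and determinant 15625/278784
eigenvalues of AᵀA: λ = (tr ± √(tr²−4·det))/2 = 25, 625/278784
σ_max=√25=5, σ_min=√(625/278784)=(25/528) → κ = 105.6000
bound on ‖Δx‖/‖x‖: κ·ε = 105.6000·1/665 = 0.1588

0.1588


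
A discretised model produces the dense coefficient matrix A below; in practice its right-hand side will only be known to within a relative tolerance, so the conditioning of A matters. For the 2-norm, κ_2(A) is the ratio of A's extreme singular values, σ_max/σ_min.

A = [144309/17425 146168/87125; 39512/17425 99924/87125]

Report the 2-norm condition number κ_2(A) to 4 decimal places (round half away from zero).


AᵀA = [35818057/485809 40066488/2429045; 40066488/2429045 50159824/12145225]; tr = 562529/7225, det = 234256/7225
λ_max, λ_min = (562529/7225 ± √309668877441/52200625)/2 = 1936/25, 121/289
σ_max=√(1936/25)=(44/5), σ_min=√(121/289)=(11/17) → κ = 13.6000

13.6000


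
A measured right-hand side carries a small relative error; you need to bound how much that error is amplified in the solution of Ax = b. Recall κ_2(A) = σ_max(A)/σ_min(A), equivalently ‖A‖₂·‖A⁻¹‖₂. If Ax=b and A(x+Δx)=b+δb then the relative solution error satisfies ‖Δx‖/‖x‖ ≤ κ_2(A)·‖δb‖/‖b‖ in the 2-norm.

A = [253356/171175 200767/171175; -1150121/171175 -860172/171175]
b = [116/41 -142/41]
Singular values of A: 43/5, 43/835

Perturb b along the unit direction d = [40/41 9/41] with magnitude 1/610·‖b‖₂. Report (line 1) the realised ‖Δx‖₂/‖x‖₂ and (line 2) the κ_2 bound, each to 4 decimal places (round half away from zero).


from the listed singular values, σ₁ = 43/5, σ_n = 43/835
κ = σ_max/σ_min = (43/5)/(43/835) = 167.0000
perturbation bound = 167.0000·1/610 = 0.2738
solve Ax = b  →  x = [-22.9302 31.3488]
‖b‖ = 4.4721, ‖x‖ = 38.8400
with δb = [0.0072 0.0016], A·Δx = δb → ‖Δx‖ = 0.1424
relative error = 0.0037
tightness: 0.0037 against a bound of 0.2738 (unrounded ratio ≈ 0.0134)

0.0037
0.2738
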